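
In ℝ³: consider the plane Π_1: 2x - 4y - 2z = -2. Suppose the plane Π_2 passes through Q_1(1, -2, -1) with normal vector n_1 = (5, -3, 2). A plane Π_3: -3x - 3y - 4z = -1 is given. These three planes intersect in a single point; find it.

(-4, -5, 7)

Π_2: n_1·r = n_1·Q_1 gives 5x - 3y + 2z = 9.
Solving the 3×3 linear system 2x - 4y - 2z = -2, 5x - 3y + 2z = 9, -3x - 3y - 4z = -1 (e.g. by elimination or Cramer's rule, determinant = 28) gives (-4, -5, 7).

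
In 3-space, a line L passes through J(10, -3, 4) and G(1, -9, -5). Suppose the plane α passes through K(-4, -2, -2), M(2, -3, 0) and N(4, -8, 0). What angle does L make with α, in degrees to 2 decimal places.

A direction vector for L is G − J = (-9, -6, -9).
KM = (6, -1, 2), KN = (8, -6, 2); a normal to α is KM × KN = (10, 4, -28).
Using K: α has equation 10x + 4y - 28z = 8.
sin θ = |n·v| / (|n||v|) = |138| / (√900 · √198) = 0.32691.
θ ≈ 19.08°.

19.08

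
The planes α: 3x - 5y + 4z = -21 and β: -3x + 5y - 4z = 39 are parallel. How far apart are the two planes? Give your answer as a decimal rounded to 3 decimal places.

Rescale β by 1/(-1): 3x - 5y + 4z = -39. Then distance = |-21 − (-39)| / √50 ≈ 2.546.

2.546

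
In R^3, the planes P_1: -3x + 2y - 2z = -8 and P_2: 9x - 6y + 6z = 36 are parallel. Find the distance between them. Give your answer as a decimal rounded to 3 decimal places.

Rescale P_2 by 1/(-3): -3x + 2y - 2z = -12. Then distance = |-8 − (-12)| / √17 ≈ 0.970.

0.970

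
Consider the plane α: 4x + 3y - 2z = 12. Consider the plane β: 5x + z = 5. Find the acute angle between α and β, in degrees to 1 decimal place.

49.0

cos θ = |n₁·n₂| / (|n₁||n₂|) = |18| / (√29 · √26).
θ = arccos(0.65552) ≈ 49.0°.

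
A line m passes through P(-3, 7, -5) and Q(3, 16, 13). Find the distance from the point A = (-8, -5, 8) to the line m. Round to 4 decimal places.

A direction vector for m is Q − P = (6, 9, 18).
Taking (-3, 7, -5) on m with direction v = (6, 9, 18): w = A − (-3, 7, -5) = (-5, -12, 13), and w × v = (-333, 168, 27).
Distance = |w × v| / |v| = √139842 / √441 ≈ 17.8074.

17.8074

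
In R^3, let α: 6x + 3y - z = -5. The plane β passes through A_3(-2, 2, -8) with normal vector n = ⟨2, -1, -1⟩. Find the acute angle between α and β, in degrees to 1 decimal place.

53.0

β: n·r = n·A_3 gives 2x - y - z = 2.
cos θ = |n₁·n₂| / (|n₁||n₂|) = |10| / (√46 · √6).
θ = arccos(0.60193) ≈ 53.0°.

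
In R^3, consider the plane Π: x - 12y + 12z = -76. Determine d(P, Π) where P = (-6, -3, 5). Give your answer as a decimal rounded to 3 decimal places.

9.765

n·P − d = (1)·(-6) + (-12)·(-3) + (12)·(5) − (-76) = 166; |n| = √289.
Distance = |166| / √289 = 166/√289 ≈ 9.765.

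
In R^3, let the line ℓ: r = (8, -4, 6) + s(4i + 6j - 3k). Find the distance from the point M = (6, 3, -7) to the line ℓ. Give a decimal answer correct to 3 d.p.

Taking (8, -4, 6) on ℓ with direction v = (4, 6, -3): w = M − (8, -4, 6) = (-2, 7, -13), and w × v = (57, -58, -40).
Distance = |w × v| / |v| = √8213 / √61 ≈ 11.603.

11.603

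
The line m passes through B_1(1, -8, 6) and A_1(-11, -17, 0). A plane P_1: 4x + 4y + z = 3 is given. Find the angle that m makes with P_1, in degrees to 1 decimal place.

A direction vector for m is A_1 − B_1 = (-12, -9, -6).
sin θ = |n·v| / (|n||v|) = |-90| / (√33 · √261) = 0.96976.
θ ≈ 75.9°.

75.9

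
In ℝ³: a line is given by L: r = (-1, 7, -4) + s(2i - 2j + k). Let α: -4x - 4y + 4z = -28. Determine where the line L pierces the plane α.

(5, 1, -1)

Substitute r = (-1, 7, -4) + t(2, -2, 1) into the plane: -40 + 4t = -28, so t = 3.
Intersection: (-1, 7, -4) + 3·(2, -2, 1) = (5, 1, -1).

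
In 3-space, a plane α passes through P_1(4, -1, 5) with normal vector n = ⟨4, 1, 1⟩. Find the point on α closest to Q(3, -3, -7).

(7, -2, -6)

α: n·r = n·P_1 gives 4x + y + z = 20.
Foot = Q − λn with λ = (n·Q − d)/|n|² = (2 − 20)/18 = -1.
Foot = (3, -3, -7) − (-1)·(4, 1, 1) = (7, -2, -6).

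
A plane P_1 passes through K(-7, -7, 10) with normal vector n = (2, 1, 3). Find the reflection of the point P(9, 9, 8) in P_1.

P_1: n·r = n·K gives 2x + y + 3z = 9.
λ = (n·P − d)/|n|² = (51 − 9)/14 = 3.
Reflection = P − 2λn = (9, 9, 8) − 6·(2, 1, 3) = (-3, 3, -10).

(-3, 3, -10)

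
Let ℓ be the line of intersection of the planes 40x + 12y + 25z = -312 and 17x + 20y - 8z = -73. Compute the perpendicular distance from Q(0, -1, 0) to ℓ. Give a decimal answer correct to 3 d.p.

Direction of ℓ: (40, 12, 25) × (17, 20, -8) = (-596, 745, 596).
A point on ℓ: solving the two plane equations with x = -5 gives (-5, -1, -4).
Taking (-5, -1, -4) on ℓ with direction v = (-596, 745, 596): w = Q − (-5, -1, -4) = (5, 0, 4), and w × v = (-2980, -5364, 3725).
Distance = |w × v| / |v| = √51528521 / √1265457 ≈ 6.381.

6.381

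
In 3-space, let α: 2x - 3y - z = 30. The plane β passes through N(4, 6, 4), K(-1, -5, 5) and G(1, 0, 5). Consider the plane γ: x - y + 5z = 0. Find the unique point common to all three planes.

NK = (-5, -11, 1), NG = (-3, -6, 1); a normal to β is NK × NG = (-5, 2, -3).
Using N: β has equation -5x + 2y - 3z = -20.
Solving the 3×3 linear system 2x - 3y - z = 30, -5x + 2y - 3z = -20, x - y + 5z = 0 (e.g. by elimination or Cramer's rule, determinant = -55) gives (2, -8, -2).

(2, -8, -2)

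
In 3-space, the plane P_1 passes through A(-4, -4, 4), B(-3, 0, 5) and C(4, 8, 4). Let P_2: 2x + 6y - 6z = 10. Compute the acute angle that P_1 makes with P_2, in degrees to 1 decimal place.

47.9

AB = (1, 4, 1), AC = (8, 12, 0); a normal to P_1 is AB × AC = (-12, 8, -20).
Using A: P_1 has equation -12x + 8y - 20z = -64.
cos θ = |n₁·n₂| / (|n₁||n₂|) = |144| / (√608 · √76).
θ = arccos(0.66989) ≈ 47.9°.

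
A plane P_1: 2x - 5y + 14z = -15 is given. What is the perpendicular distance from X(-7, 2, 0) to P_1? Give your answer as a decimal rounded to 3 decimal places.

n·X − d = (2)·(-7) + (-5)·(2) + (14)·(0) − (-15) = -9; |n| = √225.
Distance = |-9| / √225 = 9/√225 ≈ 0.600.

0.600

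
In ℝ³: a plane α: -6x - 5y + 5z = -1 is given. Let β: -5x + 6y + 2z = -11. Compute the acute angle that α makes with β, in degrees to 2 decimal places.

cos θ = |n₁·n₂| / (|n₁||n₂|) = |10| / (√86 · √65).
θ = arccos(0.13375) ≈ 82.31°.

82.31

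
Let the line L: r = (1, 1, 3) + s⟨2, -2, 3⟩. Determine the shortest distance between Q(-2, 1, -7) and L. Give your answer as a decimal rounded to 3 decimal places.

5.724

Taking (1, 1, 3) on L with direction v = (2, -2, 3): w = Q − (1, 1, 3) = (-3, 0, -10), and w × v = (-20, -11, 6).
Distance = |w × v| / |v| = √557 / √17 ≈ 5.724.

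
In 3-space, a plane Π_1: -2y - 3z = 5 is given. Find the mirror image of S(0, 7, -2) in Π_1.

λ = (n·S − d)/|n|² = (-8 − 5)/13 = -1.
Reflection = S − 2λn = (0, 7, -2) − (-2)·(0, -2, -3) = (0, 3, -8).

(0, 3, -8)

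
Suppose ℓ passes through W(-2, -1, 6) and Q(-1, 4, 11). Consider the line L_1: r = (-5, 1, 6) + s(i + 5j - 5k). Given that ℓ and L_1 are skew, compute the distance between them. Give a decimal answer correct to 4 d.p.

3.3340

A direction vector for ℓ is Q − W = (1, 5, 5).
Common perpendicular direction n = (1, 5, 5) × (1, 5, -5) = (-50, 10, 0).
With w = (-5, 1, 6) − (-2, -1, 6) = (-3, 2, 0), w · n = 170.
Distance = |w · n| / |n| = |170| / √2600 ≈ 3.3340.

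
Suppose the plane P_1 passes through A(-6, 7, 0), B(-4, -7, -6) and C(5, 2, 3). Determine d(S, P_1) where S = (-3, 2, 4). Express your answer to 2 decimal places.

4.08

AB = (2, -14, -6), AC = (11, -5, 3); a normal to P_1 is AB × AC = (-72, -72, 144).
Using A: P_1 has equation -72x - 72y + 144z = -72.
n·S − d = (-72)·(-3) + (-72)·(2) + (144)·(4) − (-72) = 720; |n| = √31104.
Distance = |720| / √31104 = 720/√31104 ≈ 4.08.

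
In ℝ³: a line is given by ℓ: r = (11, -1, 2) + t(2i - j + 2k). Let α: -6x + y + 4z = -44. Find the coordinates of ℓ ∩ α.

(5, 2, -4)

Substitute r = (11, -1, 2) + t(2, -1, 2) into the plane: -59 + (-5)t = -44, so t = -3.
Intersection: (11, -1, 2) + (-3)·(2, -1, 2) = (5, 2, -4).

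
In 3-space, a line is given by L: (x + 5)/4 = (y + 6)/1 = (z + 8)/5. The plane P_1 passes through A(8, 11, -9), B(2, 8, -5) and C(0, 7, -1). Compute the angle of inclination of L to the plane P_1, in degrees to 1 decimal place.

L has direction (4, 1, 5) through (-5, -6, -8).
AB = (-6, -3, 4), AC = (-8, -4, 8); a normal to P_1 is AB × AC = (-8, 16, 0).
Using A: P_1 has equation -8x + 16y = 112.
sin θ = |n·v| / (|n||v|) = |-16| / (√320 · √42) = 0.13801.
θ ≈ 7.9°.

7.9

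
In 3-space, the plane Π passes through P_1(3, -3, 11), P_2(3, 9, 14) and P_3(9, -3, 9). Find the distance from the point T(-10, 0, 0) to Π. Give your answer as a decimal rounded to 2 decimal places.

P_1P_2 = (0, 12, 3), P_1P_3 = (6, 0, -2); a normal to Π is P_1P_2 × P_1P_3 = (-24, 18, -72).
Using P_1: Π has equation -24x + 18y - 72z = -918.
n·T − d = (-24)·(-10) + (18)·(0) + (-72)·(0) − (-918) = 1158; |n| = √6084.
Distance = |1158| / √6084 = 1158/√6084 ≈ 14.85.

14.85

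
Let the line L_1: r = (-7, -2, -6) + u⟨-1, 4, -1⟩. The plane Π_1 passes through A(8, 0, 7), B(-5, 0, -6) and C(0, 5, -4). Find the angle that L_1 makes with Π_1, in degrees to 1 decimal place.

AB = (-13, 0, -13), AC = (-8, 5, -11); a normal to Π_1 is AB × AC = (65, -39, -65).
Using A: Π_1 has equation 65x - 39y - 65z = 65.
sin θ = |n·v| / (|n||v|) = |-156| / (√9971 · √18) = 0.36823.
θ ≈ 21.6°.

21.6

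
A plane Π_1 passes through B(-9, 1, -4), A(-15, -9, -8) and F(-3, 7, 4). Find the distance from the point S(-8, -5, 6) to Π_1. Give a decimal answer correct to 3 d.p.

0.611

BA = (-6, -10, -4), BF = (6, 6, 8); a normal to Π_1 is BA × BF = (-56, 24, 24).
Using B: Π_1 has equation -56x + 24y + 24z = 432.
n·S − d = (-56)·(-8) + (24)·(-5) + (24)·(6) − 432 = 40; |n| = √4288.
Distance = |40| / √4288 = 40/√4288 ≈ 0.611.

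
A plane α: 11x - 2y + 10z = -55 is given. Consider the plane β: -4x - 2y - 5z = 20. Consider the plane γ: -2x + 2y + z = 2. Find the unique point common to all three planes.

(-1, 2, -4)

Solving the 3×3 linear system 11x - 2y + 10z = -55, -4x - 2y - 5z = 20, -2x + 2y + z = 2 (e.g. by elimination or Cramer's rule, determinant = -60) gives (-1, 2, -4).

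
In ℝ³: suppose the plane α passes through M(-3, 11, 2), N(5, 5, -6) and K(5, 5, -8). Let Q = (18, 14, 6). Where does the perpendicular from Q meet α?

(9, 2, 6)

MN = (8, -6, -8), MK = (8, -6, -10); a normal to α is MN × MK = (12, 16, 0).
Using M: α has equation 12x + 16y = 140.
Foot = Q − λn with λ = (n·Q − d)/|n|² = (440 − 140)/400 = 3/4.
Foot = (18, 14, 6) − (3/4)·(12, 16, 0) = (9, 2, 6).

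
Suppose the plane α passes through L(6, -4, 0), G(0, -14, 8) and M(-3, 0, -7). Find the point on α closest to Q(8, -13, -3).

LG = (-6, -10, 8), LM = (-9, 4, -7); a normal to α is LG × LM = (38, -114, -114).
Using L: α has equation 38x - 114y - 114z = 684.
Foot = Q − λn with λ = (n·Q − d)/|n|² = (2128 − 684)/27436 = 1/19.
Foot = (8, -13, -3) − (1/19)·(38, -114, -114) = (6, -7, 3).

(6, -7, 3)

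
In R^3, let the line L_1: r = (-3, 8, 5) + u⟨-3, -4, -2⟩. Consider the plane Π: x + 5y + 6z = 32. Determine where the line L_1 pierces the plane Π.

(-6, 4, 3)

Substitute r = (-3, 8, 5) + t(-3, -4, -2) into the plane: 67 + (-35)t = 32, so t = 1.
Intersection: (-3, 8, 5) + 1·(-3, -4, -2) = (-6, 4, 3).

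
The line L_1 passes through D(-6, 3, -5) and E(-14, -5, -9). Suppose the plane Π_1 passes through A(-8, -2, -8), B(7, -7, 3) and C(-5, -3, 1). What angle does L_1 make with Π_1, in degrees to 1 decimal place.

A direction vector for L_1 is E − D = (-8, -8, -4).
AB = (15, -5, 11), AC = (3, -1, 9); a normal to Π_1 is AB × AC = (-34, -102, 0).
Using A: Π_1 has equation -34x - 102y = 476.
sin θ = |n·v| / (|n||v|) = |1088| / (√11560 · √144) = 0.84327.
θ ≈ 57.5°.

57.5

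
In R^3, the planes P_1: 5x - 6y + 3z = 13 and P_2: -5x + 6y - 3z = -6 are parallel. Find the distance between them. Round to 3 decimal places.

Rescale P_2 by 1/(-1): 5x - 6y + 3z = 6. Then distance = |13 − 6| / √70 ≈ 0.837.

0.837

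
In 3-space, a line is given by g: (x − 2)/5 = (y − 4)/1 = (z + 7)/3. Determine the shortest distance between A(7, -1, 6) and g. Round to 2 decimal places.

10.93

g has direction (5, 1, 3) through (2, 4, -7).
Taking (2, 4, -7) on g with direction v = (5, 1, 3): w = A − (2, 4, -7) = (5, -5, 13), and w × v = (-28, 50, 30).
Distance = |w × v| / |v| = √4184 / √35 ≈ 10.93.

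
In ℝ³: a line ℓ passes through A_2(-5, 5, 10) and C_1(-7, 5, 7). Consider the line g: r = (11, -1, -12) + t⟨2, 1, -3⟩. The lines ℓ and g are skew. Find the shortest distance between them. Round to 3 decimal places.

A direction vector for ℓ is C_1 − A_2 = (-2, 0, -3).
Common perpendicular direction n = (-2, 0, -3) × (2, 1, -3) = (3, -12, -2).
With w = (11, -1, -12) − (-5, 5, 10) = (16, -6, -22), w · n = 164.
Distance = |w · n| / |n| = |164| / √157 ≈ 13.089.

13.089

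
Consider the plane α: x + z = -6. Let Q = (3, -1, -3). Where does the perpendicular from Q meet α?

(0, -1, -6)

Foot = Q − λn with λ = (n·Q − d)/|n|² = (0 − (-6))/2 = 3.
Foot = (3, -1, -3) − 3·(1, 0, 1) = (0, -1, -6).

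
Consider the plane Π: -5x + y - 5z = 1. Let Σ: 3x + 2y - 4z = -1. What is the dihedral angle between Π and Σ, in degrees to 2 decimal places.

cos θ = |n₁·n₂| / (|n₁||n₂|) = |7| / (√51 · √29).
θ = arccos(0.18202) ≈ 79.51°.

79.51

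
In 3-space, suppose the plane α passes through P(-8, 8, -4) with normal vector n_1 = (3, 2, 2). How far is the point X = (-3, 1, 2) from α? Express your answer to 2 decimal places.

3.15

α: n_1·r = n_1·P gives 3x + 2y + 2z = -16.
n·X − d = (3)·(-3) + (2)·(1) + (2)·(2) − (-16) = 13; |n| = √17.
Distance = |13| / √17 = 13/√17 ≈ 3.15.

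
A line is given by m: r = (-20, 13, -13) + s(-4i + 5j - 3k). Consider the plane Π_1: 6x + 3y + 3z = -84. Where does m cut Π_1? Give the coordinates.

Substitute r = (-20, 13, -13) + t(-4, 5, -3) into the plane: -120 + (-18)t = -84, so t = -2.
Intersection: (-20, 13, -13) + (-2)·(-4, 5, -3) = (-12, 3, -7).

(-12, 3, -7)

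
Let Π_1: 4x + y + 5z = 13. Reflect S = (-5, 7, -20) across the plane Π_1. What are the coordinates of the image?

(19, 13, 10)

λ = (n·S − d)/|n|² = (-113 − 13)/42 = -3.
Reflection = S − 2λn = (-5, 7, -20) − (-6)·(4, 1, 5) = (19, 13, 10).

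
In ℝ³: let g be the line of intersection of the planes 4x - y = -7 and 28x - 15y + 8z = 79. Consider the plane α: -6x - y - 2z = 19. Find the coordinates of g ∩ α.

(-4, -9, 7)

Direction of g: (4, -1, 0) × (28, -15, 8) = (-8, -32, -32).
A point on g: solving the two plane equations with x = -1 gives (-1, 3, 19).
Substitute r = (-1, 3, 19) + t(-8, -32, -32) into the plane: -35 + 144t = 19, so t = 3/8.
Intersection: (-1, 3, 19) + (3/8)·(-8, -32, -32) = (-4, -9, 7).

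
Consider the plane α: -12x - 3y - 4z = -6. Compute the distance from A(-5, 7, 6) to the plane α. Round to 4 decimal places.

1.6154

n·A − d = (-12)·(-5) + (-3)·(7) + (-4)·(6) − (-6) = 21; |n| = √169.
Distance = |21| / √169 = 21/√169 ≈ 1.6154.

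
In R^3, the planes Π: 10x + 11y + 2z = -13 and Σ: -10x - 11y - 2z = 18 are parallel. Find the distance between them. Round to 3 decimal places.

0.333

Rescale Σ by 1/(-1): 10x + 11y + 2z = -18. Then distance = |-13 − (-18)| / √225 ≈ 0.333.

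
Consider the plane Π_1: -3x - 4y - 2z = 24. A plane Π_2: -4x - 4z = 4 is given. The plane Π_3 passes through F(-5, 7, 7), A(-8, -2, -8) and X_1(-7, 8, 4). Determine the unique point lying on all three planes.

(-2, -5, 1)

FA = (-3, -9, -15), FX_1 = (-2, 1, -3); a normal to Π_3 is FA × FX_1 = (42, 21, -21).
Using F: Π_3 has equation 42x + 21y - 21z = -210.
Solving the 3×3 linear system -3x - 4y - 2z = 24, -4x - 4z = 4, 42x + 21y - 21z = -210 (e.g. by elimination or Cramer's rule, determinant = 924) gives (-2, -5, 1).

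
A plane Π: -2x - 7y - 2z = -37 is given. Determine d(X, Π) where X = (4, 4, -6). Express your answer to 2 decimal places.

n·X − d = (-2)·(4) + (-7)·(4) + (-2)·(-6) − (-37) = 13; |n| = √57.
Distance = |13| / √57 = 13/√57 ≈ 1.72.

1.72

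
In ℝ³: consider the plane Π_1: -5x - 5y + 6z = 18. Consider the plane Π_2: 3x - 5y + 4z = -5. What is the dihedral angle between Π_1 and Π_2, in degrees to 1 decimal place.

cos θ = |n₁·n₂| / (|n₁||n₂|) = |34| / (√86 · √50).
θ = arccos(0.51850) ≈ 58.8°.

58.8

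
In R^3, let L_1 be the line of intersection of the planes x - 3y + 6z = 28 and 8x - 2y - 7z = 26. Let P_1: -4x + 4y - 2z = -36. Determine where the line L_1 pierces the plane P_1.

(4, -4, 2)

Direction of L_1: (1, -3, 6) × (8, -2, -7) = (33, 55, 22).
A point on L_1: solving the two plane equations with x = 13 gives (13, 11, 8).
Substitute r = (13, 11, 8) + t(33, 55, 22) into the plane: -24 + 44t = -36, so t = -3/11.
Intersection: (13, 11, 8) + (-3/11)·(33, 55, 22) = (4, -4, 2).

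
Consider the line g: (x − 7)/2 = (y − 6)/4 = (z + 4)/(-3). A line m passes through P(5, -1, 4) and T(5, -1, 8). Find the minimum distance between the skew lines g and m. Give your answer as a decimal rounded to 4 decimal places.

g has direction (2, 4, -3) through (7, 6, -4).
A direction vector for m is T − P = (0, 0, 4).
Common perpendicular direction n = (2, 4, -3) × (0, 0, 4) = (16, -8, 0).
With w = (5, -1, 4) − (7, 6, -4) = (-2, -7, 8), w · n = 24.
Distance = |w · n| / |n| = |24| / √320 ≈ 1.3416.

1.3416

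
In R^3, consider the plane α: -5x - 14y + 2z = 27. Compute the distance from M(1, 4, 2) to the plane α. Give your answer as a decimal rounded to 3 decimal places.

n·M − d = (-5)·(1) + (-14)·(4) + (2)·(2) − 27 = -84; |n| = √225.
Distance = |-84| / √225 = 84/√225 ≈ 5.600.

5.600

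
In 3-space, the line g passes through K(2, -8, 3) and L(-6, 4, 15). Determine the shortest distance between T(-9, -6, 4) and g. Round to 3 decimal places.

A direction vector for g is L − K = (-8, 12, 12).
Taking (2, -8, 3) on g with direction v = (-8, 12, 12): w = T − (2, -8, 3) = (-11, 2, 1), and w × v = (12, 124, -116).
Distance = |w × v| / |v| = √28976 / √352 ≈ 9.073.

9.073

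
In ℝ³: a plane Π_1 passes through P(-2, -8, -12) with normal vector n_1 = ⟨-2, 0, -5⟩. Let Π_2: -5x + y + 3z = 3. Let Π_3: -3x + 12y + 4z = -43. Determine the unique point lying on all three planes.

Π_1: n_1·r = n_1·P gives -2x - 5z = 64.
Solving the 3×3 linear system -2x - 5z = 64, -5x + y + 3z = 3, -3x + 12y + 4z = -43 (e.g. by elimination or Cramer's rule, determinant = 349) gives (-7, -2, -10).

(-7, -2, -10)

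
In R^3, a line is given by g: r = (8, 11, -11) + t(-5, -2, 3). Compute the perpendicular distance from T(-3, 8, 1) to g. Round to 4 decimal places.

5.1376

Taking (8, 11, -11) on g with direction v = (-5, -2, 3): w = T − (8, 11, -11) = (-11, -3, 12), and w × v = (15, -27, 7).
Distance = |w × v| / |v| = √1003 / √38 ≈ 5.1376.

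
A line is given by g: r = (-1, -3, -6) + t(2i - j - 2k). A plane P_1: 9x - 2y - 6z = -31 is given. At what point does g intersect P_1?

(-5, -1, -2)

Substitute r = (-1, -3, -6) + t(2, -1, -2) into the plane: 33 + 32t = -31, so t = -2.
Intersection: (-1, -3, -6) + (-2)·(2, -1, -2) = (-5, -1, -2).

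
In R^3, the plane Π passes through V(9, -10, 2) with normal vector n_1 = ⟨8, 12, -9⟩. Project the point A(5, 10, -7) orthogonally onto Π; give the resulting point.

(-3, -2, 2)

Π: n_1·r = n_1·V gives 8x + 12y - 9z = -66.
Foot = A − λn with λ = (n·A − d)/|n|² = (223 − (-66))/289 = 1.
Foot = (5, 10, -7) − 1·(8, 12, -9) = (-3, -2, 2).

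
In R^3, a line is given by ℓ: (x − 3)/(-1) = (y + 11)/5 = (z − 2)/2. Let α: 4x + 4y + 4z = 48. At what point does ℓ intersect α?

(0, 4, 8)

ℓ has direction (-1, 5, 2) through (3, -11, 2).
Substitute r = (3, -11, 2) + t(-1, 5, 2) into the plane: -24 + 24t = 48, so t = 3.
Intersection: (3, -11, 2) + 3·(-1, 5, 2) = (0, 4, 8).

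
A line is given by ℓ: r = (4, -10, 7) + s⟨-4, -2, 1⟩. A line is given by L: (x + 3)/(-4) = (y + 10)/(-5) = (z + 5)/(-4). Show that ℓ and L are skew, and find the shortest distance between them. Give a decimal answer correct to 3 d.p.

8.801

L has direction (-4, -5, -4) through (-3, -10, -5).
Common perpendicular direction n = (-4, -2, 1) × (-4, -5, -4) = (13, -20, 12).
With w = (-3, -10, -5) − (4, -10, 7) = (-7, 0, -12), w · n = -235.
Since n ≠ 0 the lines are not parallel, and w · n = -235 ≠ 0 so they do not intersect; hence they are skew.
Distance = |w · n| / |n| = |-235| / √713 ≈ 8.801.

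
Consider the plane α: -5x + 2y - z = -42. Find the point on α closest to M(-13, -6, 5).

Foot = M − λn with λ = (n·M − d)/|n|² = (48 − (-42))/30 = 3.
Foot = (-13, -6, 5) − 3·(-5, 2, -1) = (2, -12, 8).

(2, -12, 8)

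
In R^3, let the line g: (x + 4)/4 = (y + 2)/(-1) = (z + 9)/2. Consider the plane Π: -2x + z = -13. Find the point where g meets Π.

(4, -4, -5)

g has direction (4, -1, 2) through (-4, -2, -9).
Substitute r = (-4, -2, -9) + t(4, -1, 2) into the plane: -1 + (-6)t = -13, so t = 2.
Intersection: (-4, -2, -9) + 2·(4, -1, 2) = (4, -4, -5).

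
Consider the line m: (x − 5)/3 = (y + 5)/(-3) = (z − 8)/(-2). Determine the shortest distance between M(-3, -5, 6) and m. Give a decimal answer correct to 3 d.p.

7.058

m has direction (3, -3, -2) through (5, -5, 8).
Taking (5, -5, 8) on m with direction v = (3, -3, -2): w = M − (5, -5, 8) = (-8, 0, -2), and w × v = (-6, -22, 24).
Distance = |w × v| / |v| = √1096 / √22 ≈ 7.058.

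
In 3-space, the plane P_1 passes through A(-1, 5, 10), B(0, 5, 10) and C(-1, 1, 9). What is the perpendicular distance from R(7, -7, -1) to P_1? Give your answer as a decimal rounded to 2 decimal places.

7.76

AB = (1, 0, 0), AC = (0, -4, -1); a normal to P_1 is AB × AC = (0, 1, -4).
Using A: P_1 has equation y - 4z = -35.
n·R − d = (0)·(7) + (1)·(-7) + (-4)·(-1) − (-35) = 32; |n| = √17.
Distance = |32| / √17 = 32/√17 ≈ 7.76.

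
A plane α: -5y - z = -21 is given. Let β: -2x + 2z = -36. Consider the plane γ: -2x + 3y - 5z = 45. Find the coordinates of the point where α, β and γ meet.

(9, 6, -9)

Solving the 3×3 linear system -5y - z = -21, -2x + 2z = -36, -2x + 3y - 5z = 45 (e.g. by elimination or Cramer's rule, determinant = 76) gives (9, 6, -9).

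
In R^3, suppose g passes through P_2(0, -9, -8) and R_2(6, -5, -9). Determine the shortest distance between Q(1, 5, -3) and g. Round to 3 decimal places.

A direction vector for g is R_2 − P_2 = (6, 4, -1).
Taking (0, -9, -8) on g with direction v = (6, 4, -1): w = Q − (0, -9, -8) = (1, 14, 5), and w × v = (-34, 31, -80).
Distance = |w × v| / |v| = √8517 / √53 ≈ 12.677.

12.677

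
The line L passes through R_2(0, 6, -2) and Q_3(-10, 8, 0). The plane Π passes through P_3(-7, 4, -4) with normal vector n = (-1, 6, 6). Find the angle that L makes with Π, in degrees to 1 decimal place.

A direction vector for L is Q_3 − R_2 = (-10, 2, 2).
Π: n·r = n·P_3 gives -x + 6y + 6z = 7.
sin θ = |n·v| / (|n||v|) = |34| / (√73 · √108) = 0.38292.
θ ≈ 22.5°.

22.5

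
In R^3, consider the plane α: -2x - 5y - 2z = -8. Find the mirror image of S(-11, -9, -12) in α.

λ = (n·S − d)/|n|² = (91 − (-8))/33 = 3.
Reflection = S − 2λn = (-11, -9, -12) − 6·(-2, -5, -2) = (1, 21, 0).

(1, 21, 0)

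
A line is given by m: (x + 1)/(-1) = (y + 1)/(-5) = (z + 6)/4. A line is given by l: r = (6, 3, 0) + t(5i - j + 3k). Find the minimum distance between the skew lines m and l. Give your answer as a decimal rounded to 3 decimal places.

4.696

m has direction (-1, -5, 4) through (-1, -1, -6).
Common perpendicular direction n = (-1, -5, 4) × (5, -1, 3) = (-11, 23, 26).
With w = (6, 3, 0) − (-1, -1, -6) = (7, 4, 6), w · n = 171.
Distance = |w · n| / |n| = |171| / √1326 ≈ 4.696.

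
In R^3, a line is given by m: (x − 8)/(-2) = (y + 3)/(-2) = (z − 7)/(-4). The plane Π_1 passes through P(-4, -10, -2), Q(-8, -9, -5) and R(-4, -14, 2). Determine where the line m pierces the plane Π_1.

m has direction (-2, -2, -4) through (8, -3, 7).
PQ = (-4, 1, -3), PR = (0, -4, 4); a normal to Π_1 is PQ × PR = (-8, 16, 16).
Using P: Π_1 has equation -8x + 16y + 16z = -160.
Substitute r = (8, -3, 7) + t(-2, -2, -4) into the plane: 0 + (-80)t = -160, so t = 2.
Intersection: (8, -3, 7) + 2·(-2, -2, -4) = (4, -7, -1).

(4, -7, -1)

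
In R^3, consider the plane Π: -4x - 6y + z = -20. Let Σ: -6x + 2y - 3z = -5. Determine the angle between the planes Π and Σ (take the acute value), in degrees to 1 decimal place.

cos θ = |n₁·n₂| / (|n₁||n₂|) = |9| / (√53 · √49).
θ = arccos(0.17661) ≈ 79.8°.

79.8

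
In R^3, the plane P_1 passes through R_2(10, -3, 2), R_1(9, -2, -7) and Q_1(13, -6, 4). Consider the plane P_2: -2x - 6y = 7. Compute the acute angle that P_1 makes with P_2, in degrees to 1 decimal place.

26.6

R_2R_1 = (-1, 1, -9), R_2Q_1 = (3, -3, 2); a normal to P_1 is R_2R_1 × R_2Q_1 = (-25, -25, 0).
Using R_2: P_1 has equation -25x - 25y = -175.
cos θ = |n₁·n₂| / (|n₁||n₂|) = |200| / (√1250 · √40).
θ = arccos(0.89443) ≈ 26.6°.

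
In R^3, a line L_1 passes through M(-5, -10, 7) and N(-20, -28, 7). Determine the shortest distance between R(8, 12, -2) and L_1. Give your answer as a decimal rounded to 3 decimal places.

A direction vector for L_1 is N − M = (-15, -18, 0).
Taking (-5, -10, 7) on L_1 with direction v = (-15, -18, 0): w = R − (-5, -10, 7) = (13, 22, -9), and w × v = (-162, 135, 96).
Distance = |w × v| / |v| = √53685 / √549 ≈ 9.889.

9.889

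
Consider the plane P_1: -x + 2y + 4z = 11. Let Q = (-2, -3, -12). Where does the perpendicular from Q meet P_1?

Foot = Q − λn with λ = (n·Q − d)/|n|² = (-52 − 11)/21 = -3.
Foot = (-2, -3, -12) − (-3)·(-1, 2, 4) = (-5, 3, 0).

(-5, 3, 0)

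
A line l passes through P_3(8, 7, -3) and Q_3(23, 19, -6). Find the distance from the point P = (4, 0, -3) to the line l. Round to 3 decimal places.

3.185

A direction vector for l is Q_3 − P_3 = (15, 12, -3).
Taking (8, 7, -3) on l with direction v = (15, 12, -3): w = P − (8, 7, -3) = (-4, -7, 0), and w × v = (21, -12, 57).
Distance = |w × v| / |v| = √3834 / √378 ≈ 3.185.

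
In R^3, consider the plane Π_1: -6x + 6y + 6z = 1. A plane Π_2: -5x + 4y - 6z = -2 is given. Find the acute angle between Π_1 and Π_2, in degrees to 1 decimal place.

78.6

cos θ = |n₁·n₂| / (|n₁||n₂|) = |18| / (√108 · √77).
θ = arccos(0.19739) ≈ 78.6°.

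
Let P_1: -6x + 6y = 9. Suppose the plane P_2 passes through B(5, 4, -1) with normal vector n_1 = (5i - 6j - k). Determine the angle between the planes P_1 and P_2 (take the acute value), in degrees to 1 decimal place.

8.9

P_2: n_1·r = n_1·B gives 5x - 6y - z = 2.
cos θ = |n₁·n₂| / (|n₁||n₂|) = |-66| / (√72 · √62).
θ = arccos(0.98783) ≈ 8.9°.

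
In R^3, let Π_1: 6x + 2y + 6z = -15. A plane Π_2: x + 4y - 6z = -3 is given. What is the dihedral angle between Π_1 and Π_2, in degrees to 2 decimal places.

cos θ = |n₁·n₂| / (|n₁||n₂|) = |-22| / (√76 · √53).
θ = arccos(0.34664) ≈ 69.72°.

69.72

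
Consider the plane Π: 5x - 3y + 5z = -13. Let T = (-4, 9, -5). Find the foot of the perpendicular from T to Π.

(1, 6, 0)

Foot = T − λn with λ = (n·T − d)/|n|² = (-72 − (-13))/59 = -1.
Foot = (-4, 9, -5) − (-1)·(5, -3, 5) = (1, 6, 0).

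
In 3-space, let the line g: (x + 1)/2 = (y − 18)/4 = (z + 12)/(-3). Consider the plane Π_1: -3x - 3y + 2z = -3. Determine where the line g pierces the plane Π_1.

(-7, 6, -3)

g has direction (2, 4, -3) through (-1, 18, -12).
Substitute r = (-1, 18, -12) + t(2, 4, -3) into the plane: -75 + (-24)t = -3, so t = -3.
Intersection: (-1, 18, -12) + (-3)·(2, 4, -3) = (-7, 6, -3).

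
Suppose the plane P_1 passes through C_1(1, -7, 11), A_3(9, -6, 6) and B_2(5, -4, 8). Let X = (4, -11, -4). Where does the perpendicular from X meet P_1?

(10, -9, 6)

C_1A_3 = (8, 1, -5), C_1B_2 = (4, 3, -3); a normal to P_1 is C_1A_3 × C_1B_2 = (12, 4, 20).
Using C_1: P_1 has equation 12x + 4y + 20z = 204.
Foot = X − λn with λ = (n·X − d)/|n|² = (-76 − 204)/560 = -1/2.
Foot = (4, -11, -4) − (-1/2)·(12, 4, 20) = (10, -9, 6).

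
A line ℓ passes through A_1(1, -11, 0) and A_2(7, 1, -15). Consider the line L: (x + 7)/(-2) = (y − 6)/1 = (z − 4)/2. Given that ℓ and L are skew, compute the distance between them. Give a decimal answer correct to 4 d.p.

2.1759

A direction vector for ℓ is A_2 − A_1 = (6, 12, -15).
L has direction (-2, 1, 2) through (-7, 6, 4).
Common perpendicular direction n = (6, 12, -15) × (-2, 1, 2) = (39, 18, 30).
With w = (-7, 6, 4) − (1, -11, 0) = (-8, 17, 4), w · n = 114.
Distance = |w · n| / |n| = |114| / √2745 ≈ 2.1759.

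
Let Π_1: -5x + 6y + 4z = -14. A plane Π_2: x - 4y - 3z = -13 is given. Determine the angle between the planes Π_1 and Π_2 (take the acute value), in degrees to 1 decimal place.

23.6

cos θ = |n₁·n₂| / (|n₁||n₂|) = |-41| / (√77 · √26).
θ = arccos(0.91633) ≈ 23.6°.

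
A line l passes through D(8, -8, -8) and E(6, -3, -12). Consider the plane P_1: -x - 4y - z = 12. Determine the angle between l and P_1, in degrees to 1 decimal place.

29.5

A direction vector for l is E − D = (-2, 5, -4).
sin θ = |n·v| / (|n||v|) = |-14| / (√18 · √45) = 0.49191.
θ ≈ 29.5°.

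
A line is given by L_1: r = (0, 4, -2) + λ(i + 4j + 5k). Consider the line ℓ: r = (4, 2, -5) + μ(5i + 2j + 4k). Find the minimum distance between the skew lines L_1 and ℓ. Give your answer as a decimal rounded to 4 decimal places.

Common perpendicular direction n = (1, 4, 5) × (5, 2, 4) = (6, 21, -18).
With w = (4, 2, -5) − (0, 4, -2) = (4, -2, -3), w · n = 36.
Distance = |w · n| / |n| = |36| / √801 ≈ 1.2720.

1.2720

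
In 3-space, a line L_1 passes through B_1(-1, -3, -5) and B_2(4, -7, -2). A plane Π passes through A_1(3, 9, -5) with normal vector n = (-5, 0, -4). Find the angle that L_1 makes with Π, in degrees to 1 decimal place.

54.8

A direction vector for L_1 is B_2 − B_1 = (5, -4, 3).
Π: n·r = n·A_1 gives -5x - 4z = 5.
sin θ = |n·v| / (|n||v|) = |-37| / (√41 · √50) = 0.81719.
θ ≈ 54.8°.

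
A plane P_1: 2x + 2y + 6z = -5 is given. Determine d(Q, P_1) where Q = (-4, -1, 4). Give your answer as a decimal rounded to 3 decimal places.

n·Q − d = (2)·(-4) + (2)·(-1) + (6)·(4) − (-5) = 19; |n| = √44.
Distance = |19| / √44 = 19/√44 ≈ 2.864.

2.864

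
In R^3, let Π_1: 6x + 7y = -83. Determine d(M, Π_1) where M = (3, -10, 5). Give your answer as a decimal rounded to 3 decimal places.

n·M − d = (6)·(3) + (7)·(-10) + (0)·(5) − (-83) = 31; |n| = √85.
Distance = |31| / √85 = 31/√85 ≈ 3.362.

3.362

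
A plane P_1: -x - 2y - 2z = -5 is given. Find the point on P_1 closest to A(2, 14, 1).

(-1, 8, -5)

Foot = A − λn with λ = (n·A − d)/|n|² = (-32 − (-5))/9 = -3.
Foot = (2, 14, 1) − (-3)·(-1, -2, -2) = (-1, 8, -5).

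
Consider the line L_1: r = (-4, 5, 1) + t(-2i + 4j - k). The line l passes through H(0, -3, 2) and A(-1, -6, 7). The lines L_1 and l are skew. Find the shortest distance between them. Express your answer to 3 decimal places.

A direction vector for l is A − H = (-1, -3, 5).
Common perpendicular direction n = (-2, 4, -1) × (-1, -3, 5) = (17, 11, 10).
With w = (0, -3, 2) − (-4, 5, 1) = (4, -8, 1), w · n = -10.
Distance = |w · n| / |n| = |-10| / √510 ≈ 0.443.

0.443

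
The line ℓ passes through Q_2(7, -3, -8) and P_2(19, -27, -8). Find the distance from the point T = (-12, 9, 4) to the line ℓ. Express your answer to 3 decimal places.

A direction vector for ℓ is P_2 − Q_2 = (12, -24, 0).
Taking (7, -3, -8) on ℓ with direction v = (12, -24, 0): w = T − (7, -3, -8) = (-19, 12, 12), and w × v = (288, 144, 312).
Distance = |w × v| / |v| = √201024 / √720 ≈ 16.709.

16.709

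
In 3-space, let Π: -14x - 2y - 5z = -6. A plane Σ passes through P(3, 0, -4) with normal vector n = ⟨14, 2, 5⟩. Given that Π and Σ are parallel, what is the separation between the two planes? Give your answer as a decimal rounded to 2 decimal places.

Σ: n·r = n·P gives 14x + 2y + 5z = 22.
Rescale Σ by 1/(-1): -14x - 2y - 5z = -22. Then distance = |-6 − (-22)| / √225 ≈ 1.07.

1.07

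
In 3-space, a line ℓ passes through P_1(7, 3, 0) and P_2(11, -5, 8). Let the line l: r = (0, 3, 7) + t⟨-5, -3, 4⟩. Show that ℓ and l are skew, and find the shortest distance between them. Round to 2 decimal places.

4.01

A direction vector for ℓ is P_2 − P_1 = (4, -8, 8).
Common perpendicular direction n = (4, -8, 8) × (-5, -3, 4) = (-8, -56, -52).
With w = (0, 3, 7) − (7, 3, 0) = (-7, 0, 7), w · n = -308.
Since n ≠ 0 the lines are not parallel, and w · n = -308 ≠ 0 so they do not intersect; hence they are skew.
Distance = |w · n| / |n| = |-308| / √5904 ≈ 4.01.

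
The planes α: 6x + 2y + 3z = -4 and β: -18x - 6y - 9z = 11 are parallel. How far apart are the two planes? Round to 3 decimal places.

Rescale β by 1/(-3): 6x + 2y + 3z = -11/3. Then distance = |-4 − (-11/3)| / √49 ≈ 0.048.

0.048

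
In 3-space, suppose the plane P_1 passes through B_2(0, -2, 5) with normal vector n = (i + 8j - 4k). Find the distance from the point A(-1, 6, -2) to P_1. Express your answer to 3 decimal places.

10.111

P_1: n·r = n·B_2 gives x + 8y - 4z = -36.
n·A − d = (1)·(-1) + (8)·(6) + (-4)·(-2) − (-36) = 91; |n| = √81.
Distance = |91| / √81 = 91/√81 ≈ 10.111.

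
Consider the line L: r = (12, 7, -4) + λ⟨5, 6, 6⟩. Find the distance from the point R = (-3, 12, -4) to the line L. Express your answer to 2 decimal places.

Taking (12, 7, -4) on L with direction v = (5, 6, 6): w = R − (12, 7, -4) = (-15, 5, 0), and w × v = (30, 90, -115).
Distance = |w × v| / |v| = √22225 / √97 ≈ 15.14.

15.14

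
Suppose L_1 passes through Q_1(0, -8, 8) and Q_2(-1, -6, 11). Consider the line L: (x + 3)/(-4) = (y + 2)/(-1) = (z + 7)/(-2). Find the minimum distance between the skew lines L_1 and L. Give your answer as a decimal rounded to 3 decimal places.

A direction vector for L_1 is Q_2 − Q_1 = (-1, 2, 3).
L has direction (-4, -1, -2) through (-3, -2, -7).
Common perpendicular direction n = (-1, 2, 3) × (-4, -1, -2) = (-1, -14, 9).
With w = (-3, -2, -7) − (0, -8, 8) = (-3, 6, -15), w · n = -216.
Distance = |w · n| / |n| = |-216| / √278 ≈ 12.955.

12.955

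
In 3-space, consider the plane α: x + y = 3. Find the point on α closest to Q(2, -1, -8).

(3, 0, -8)

Foot = Q − λn with λ = (n·Q − d)/|n|² = (1 − 3)/2 = -1.
Foot = (2, -1, -8) − (-1)·(1, 1, 0) = (3, 0, -8).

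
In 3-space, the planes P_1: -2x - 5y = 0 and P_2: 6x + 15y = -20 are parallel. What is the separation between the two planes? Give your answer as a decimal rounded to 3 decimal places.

Rescale P_2 by 1/(-3): -2x - 5y = 20/3. Then distance = |0 − (20/3)| / √29 ≈ 1.238.

1.238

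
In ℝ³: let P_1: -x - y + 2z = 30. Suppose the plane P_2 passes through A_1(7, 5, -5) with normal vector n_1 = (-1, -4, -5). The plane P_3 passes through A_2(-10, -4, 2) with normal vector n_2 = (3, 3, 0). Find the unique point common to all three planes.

P_2: n_1·r = n_1·A_1 gives -x - 4y - 5z = -2.
P_3: n_2·r = n_2·A_2 gives 3x + 3y = -42.
Solving the 3×3 linear system -x - y + 2z = 30, -x - 4y - 5z = -2, 3x + 3y = -42 (e.g. by elimination or Cramer's rule, determinant = 18) gives (-6, -8, 8).

(-6, -8, 8)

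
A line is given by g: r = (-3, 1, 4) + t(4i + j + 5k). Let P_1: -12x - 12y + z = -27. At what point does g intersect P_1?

(1, 2, 9)

Substitute r = (-3, 1, 4) + t(4, 1, 5) into the plane: 28 + (-55)t = -27, so t = 1.
Intersection: (-3, 1, 4) + 1·(4, 1, 5) = (1, 2, 9).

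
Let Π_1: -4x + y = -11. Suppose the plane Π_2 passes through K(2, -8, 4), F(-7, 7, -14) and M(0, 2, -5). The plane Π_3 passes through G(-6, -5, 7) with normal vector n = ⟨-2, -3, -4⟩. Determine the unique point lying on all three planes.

KF = (-9, 15, -18), KM = (-2, 10, -9); a normal to Π_2 is KF × KM = (45, -45, -60).
Using K: Π_2 has equation 45x - 45y - 60z = 210.
Π_3: n·r = n·G gives -2x - 3y - 4z = -1.
Solving the 3×3 linear system -4x + y = -11, 45x - 45y - 60z = 210, -2x - 3y - 4z = -1 (e.g. by elimination or Cramer's rule, determinant = 300) gives (3, 1, -2).

(3, 1, -2)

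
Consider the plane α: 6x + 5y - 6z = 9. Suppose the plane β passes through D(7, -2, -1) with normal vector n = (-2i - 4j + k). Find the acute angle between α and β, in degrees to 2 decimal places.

32.65

β: n·r = n·D gives -2x - 4y + z = -7.
cos θ = |n₁·n₂| / (|n₁||n₂|) = |-38| / (√97 · √21).
θ = arccos(0.84195) ≈ 32.65°.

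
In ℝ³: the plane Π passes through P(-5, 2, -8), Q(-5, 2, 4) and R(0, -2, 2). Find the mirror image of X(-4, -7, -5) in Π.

(4, 3, -5)

PQ = (0, 0, 12), PR = (5, -4, 10); a normal to Π is PQ × PR = (48, 60, 0).
Using P: Π has equation 48x + 60y = -120.
λ = (n·X − d)/|n|² = (-612 − (-120))/5904 = -1/12.
Reflection = X − 2λn = (-4, -7, -5) − (-1/6)·(48, 60, 0) = (4, 3, -5).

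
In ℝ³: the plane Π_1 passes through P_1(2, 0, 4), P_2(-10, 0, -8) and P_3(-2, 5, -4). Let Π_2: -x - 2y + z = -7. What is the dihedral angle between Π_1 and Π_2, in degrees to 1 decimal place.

P_1P_2 = (-12, 0, -12), P_1P_3 = (-4, 5, -8); a normal to Π_1 is P_1P_2 × P_1P_3 = (60, -48, -60).
Using P_1: Π_1 has equation 60x - 48y - 60z = -120.
cos θ = |n₁·n₂| / (|n₁||n₂|) = |-24| / (√9504 · √6).
θ = arccos(0.10050) ≈ 84.2°.

84.2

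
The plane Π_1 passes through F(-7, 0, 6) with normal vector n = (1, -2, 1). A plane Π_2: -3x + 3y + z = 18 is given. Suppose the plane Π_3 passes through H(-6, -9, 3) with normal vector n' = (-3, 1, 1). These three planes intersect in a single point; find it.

Π_1: n·r = n·F gives x - 2y + z = -1.
Π_3: n'·r = n'·H gives -3x + y + z = 12.
Solving the 3×3 linear system x - 2y + z = -1, -3x + 3y + z = 18, -3x + y + z = 12 (e.g. by elimination or Cramer's rule, determinant = 8) gives (-1, 3, 6).

(-1, 3, 6)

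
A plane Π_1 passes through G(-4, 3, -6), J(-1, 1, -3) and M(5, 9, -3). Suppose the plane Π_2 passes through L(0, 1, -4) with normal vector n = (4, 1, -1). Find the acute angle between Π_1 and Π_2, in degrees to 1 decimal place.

55.0

GJ = (3, -2, 3), GM = (9, 6, 3); a normal to Π_1 is GJ × GM = (-24, 18, 36).
Using G: Π_1 has equation -24x + 18y + 36z = -66.
Π_2: n·r = n·L gives 4x + y - z = 5.
cos θ = |n₁·n₂| / (|n₁||n₂|) = |-114| / (√2196 · √18).
θ = arccos(0.57339) ≈ 55.0°.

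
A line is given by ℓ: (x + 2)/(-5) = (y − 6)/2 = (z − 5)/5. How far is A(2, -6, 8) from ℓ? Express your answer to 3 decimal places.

12.387

ℓ has direction (-5, 2, 5) through (-2, 6, 5).
Taking (-2, 6, 5) on ℓ with direction v = (-5, 2, 5): w = A − (-2, 6, 5) = (4, -12, 3), and w × v = (-66, -35, -52).
Distance = |w × v| / |v| = √8285 / √54 ≈ 12.387.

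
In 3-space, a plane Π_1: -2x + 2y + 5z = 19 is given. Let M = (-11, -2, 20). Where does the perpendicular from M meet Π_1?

Foot = M − λn with λ = (n·M − d)/|n|² = (118 − 19)/33 = 3.
Foot = (-11, -2, 20) − 3·(-2, 2, 5) = (-5, -8, 5).

(-5, -8, 5)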